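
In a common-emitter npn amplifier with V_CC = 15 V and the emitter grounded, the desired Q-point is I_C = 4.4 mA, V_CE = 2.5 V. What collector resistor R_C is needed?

Collector loop: V_CC = I_C·R_C + V_CE.
R_C = (V_CC − V_CE)/I_C = (15 − 2.5)/4.4 = 2.84 kΩ.

R_C ≈ 2.8 kΩ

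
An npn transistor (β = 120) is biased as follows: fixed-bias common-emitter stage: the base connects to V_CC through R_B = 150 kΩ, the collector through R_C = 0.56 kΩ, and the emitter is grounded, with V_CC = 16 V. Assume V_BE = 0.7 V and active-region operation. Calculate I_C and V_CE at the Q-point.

Base loop: V_CC = I_B·R_B + V_BE, so I_B = (16 − 0.7)/150 kΩ = 0.102 mA.
In the active region I_C = β·I_B = 120 × 0.102 = 12.2 mA.
Collector loop: V_CE = V_CC − I_C·R_C = 16 − 12.2×0.56 = 9.15 V.
Since V_CE = 9.15 V > V_CE(sat) ≈ 0.2 V, the transistor is in the active region as assumed.

I_C ≈ 12 mA, V_CE ≈ 9.1 V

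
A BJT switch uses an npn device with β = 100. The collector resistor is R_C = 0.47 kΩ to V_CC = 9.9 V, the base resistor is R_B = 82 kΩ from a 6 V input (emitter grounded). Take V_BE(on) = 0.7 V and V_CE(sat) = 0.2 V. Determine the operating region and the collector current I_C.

Assume active. Base-emitter loop: I_B = (V_BB − V_BE)/R_B = (6 − 0.7)/82 = 0.0646 mA.
I_C = β·I_B = 100×0.0646 = 6.46 mA.
V_CE = V_CC − I_C·R_C = 9.9 − 6.46×0.47 = 6.86 V > V_CE(sat), so the active-region assumption holds.

active; I_C ≈ 6.5 mA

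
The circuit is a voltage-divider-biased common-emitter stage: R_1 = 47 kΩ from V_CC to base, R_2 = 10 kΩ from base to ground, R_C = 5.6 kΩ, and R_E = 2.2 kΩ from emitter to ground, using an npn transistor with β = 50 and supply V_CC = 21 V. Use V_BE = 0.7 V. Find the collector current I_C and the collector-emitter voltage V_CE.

Thevenize the base divider: V_Th = V_CC·R_2/(R_1+R_2) = 21×10/57 = 3.68 V, R_Th = R_1‖R_2 = 8.25 kΩ.
Base-emitter loop: V_Th = I_B·R_Th + V_BE + (β+1)I_B·R_E, so I_B = (3.68 − 0.7) / (8.25 + 51×2.2) = 0.0248 mA.
I_C = β·I_B = 50×0.0248 = 1.24 mA, and I_E = (β+1)I_B = 1.26 mA.
V_CE = V_CC − I_C·R_C − I_E·R_E = 21 − 1.24×5.6 − 1.26×2.2 = 11.3 V.
V_CE = 11.3 V > 0.2 V confirms active-region operation.

I_C ≈ 1.2 mA, V_CE ≈ 11 V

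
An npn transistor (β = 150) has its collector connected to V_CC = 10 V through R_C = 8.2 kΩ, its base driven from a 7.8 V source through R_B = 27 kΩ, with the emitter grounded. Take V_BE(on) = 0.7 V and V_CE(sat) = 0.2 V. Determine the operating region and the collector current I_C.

Assume active: I_B = (7.8 − 0.7)/27 = 0.263 mA, giving I_C = β·I_B = 39.4 mA.
But then V_CE = 10 − 39.4×8.2 = -313 V < V_CE(sat) = 0.2 V — impossible in the active region.
So the transistor is saturated. With V_CE = 0.2 V, I_C = (V_CC − 0.2)/R_C = 9.8/8.2 = 1.2 mA.
Check: β·I_B = 39.4 mA > I_C = 1.2 mA, confirming saturation.

saturation; I_C ≈ 1.2 mA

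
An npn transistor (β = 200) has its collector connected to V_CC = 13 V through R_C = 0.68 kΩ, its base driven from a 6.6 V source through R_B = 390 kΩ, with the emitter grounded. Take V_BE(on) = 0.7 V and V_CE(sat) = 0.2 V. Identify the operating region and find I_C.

Assume active. Base-emitter loop: I_B = (V_BB − V_BE)/R_B = (6.6 − 0.7)/390 = 0.0151 mA.
I_C = β·I_B = 200×0.0151 = 3.03 mA.
V_CE = V_CC − I_C·R_C = 13 − 3.03×0.68 = 10.9 V > V_CE(sat), so the active-region assumption holds.

active; I_C ≈ 3 mA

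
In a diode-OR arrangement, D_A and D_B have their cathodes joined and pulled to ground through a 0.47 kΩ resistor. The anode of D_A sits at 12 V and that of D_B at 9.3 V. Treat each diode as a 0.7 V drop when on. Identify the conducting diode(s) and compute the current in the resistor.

Assume both conduct. Then node N would need to be at both 12−0.7 = 11.3 V and 9.3−0.7 = 8.6 V, which is impossible.
Assume only D_A conducts: V_N = 12 − 0.7 = 11.3 V, so I_R = 11.3/0.47 = 24 mA.
Check D_B: its anode-to-cathode voltage is 9.3 − 11.3 = -2 V < 0.7 V, so it is off. The assumption is consistent.

Only D_A conducts; I_R ≈ 24 mA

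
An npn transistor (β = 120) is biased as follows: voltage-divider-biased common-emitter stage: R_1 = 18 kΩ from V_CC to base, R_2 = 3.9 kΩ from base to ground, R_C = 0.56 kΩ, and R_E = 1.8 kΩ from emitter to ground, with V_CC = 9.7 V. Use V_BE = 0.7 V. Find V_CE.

V_CE ≈ 8.4 V

Thevenize the base divider: V_Th = V_CC·R_2/(R_1+R_2) = 9.7×3.9/21.9 = 1.73 V, R_Th = R_1‖R_2 = 3.21 kΩ.
Base-emitter loop: V_Th = I_B·R_Th + V_BE + (β+1)I_B·R_E, so I_B = (1.73 − 0.7) / (3.21 + 121×1.8) = 0.00465 mA.
I_C = β·I_B = 120×0.00465 = 0.558 mA, and I_E = (β+1)I_B = 0.562 mA.
V_CE = V_CC − I_C·R_C − I_E·R_E = 9.7 − 0.558×0.56 − 0.562×1.8 = 8.38 V.
V_CE = 8.38 V > 0.2 V confirms active-region operation.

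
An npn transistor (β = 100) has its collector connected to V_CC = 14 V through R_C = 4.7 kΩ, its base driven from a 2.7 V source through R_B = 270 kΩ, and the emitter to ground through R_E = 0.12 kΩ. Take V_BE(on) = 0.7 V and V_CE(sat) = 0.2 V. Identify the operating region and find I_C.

Assume active. Base-emitter loop: I_B = (V_BB − V_BE)/(R_B + (β+1)R_E) = (2.7 − 0.7)/(270 + 101×0.12) = 0.00709 mA.
I_C = β·I_B = 100×0.00709 = 0.709 mA.
V_CE = V_CC − I_C·R_C − I_E·R_E = 14 − 0.709×4.7 − 0.716×0.12 = 10.6 V > V_CE(sat), so the active-region assumption holds.

active; I_C ≈ 0.71 mA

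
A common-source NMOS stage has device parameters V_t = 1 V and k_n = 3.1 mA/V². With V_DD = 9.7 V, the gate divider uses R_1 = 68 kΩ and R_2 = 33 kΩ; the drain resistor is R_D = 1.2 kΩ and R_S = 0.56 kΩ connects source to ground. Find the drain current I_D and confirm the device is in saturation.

V_G = V_DD·R_2/(R_1+R_2) = 9.7×33/101 = 3.17 V.
Assume saturation: I_D = (k_n/2)(V_GS − V_t)² with V_GS = V_G − I_D·R_S = 3.17 − 0.56·I_D.
Substituting gives 0.486·I_D² − 4.77·I_D + 7.29 = 0, with roots I_D = 1.9 or 7.91 mA.
The root I_D = 7.91 mA gives V_GS = -1.26 V ≤ V_t, so take I_D = 1.9 mA.
Then V_GS = 2.11 V and V_DS = V_DD − I_D(R_D+R_S) = 9.7 − 1.9×1.76 = 6.36 V.
Saturation requires V_DS ≥ V_GS − V_t = 1.11 V; 6.36 ≥ 1.11 ✓.

I_D ≈ 1.9 mA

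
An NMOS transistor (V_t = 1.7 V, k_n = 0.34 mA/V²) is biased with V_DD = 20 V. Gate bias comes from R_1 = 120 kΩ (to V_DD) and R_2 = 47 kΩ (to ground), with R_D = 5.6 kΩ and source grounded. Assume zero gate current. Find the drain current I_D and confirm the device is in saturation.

I_D ≈ 2.6 mA

V_G = V_DD·R_2/(R_1+R_2) = 20×47/167 = 5.63 V. With the source grounded, V_GS = V_G = 5.63 V.
Assume saturation: I_D = (k_n/2)(V_GS − V_t)² = (0.34/2)×(5.63 − 1.7)² = 0.17×3.93² = 2.62 mA.
V_DS = V_DD − I_D·R_D = 20 − 2.62×5.6 = 5.31 V.
Saturation requires V_DS ≥ V_GS − V_t = 3.93 V; 5.31 ≥ 3.93 ✓.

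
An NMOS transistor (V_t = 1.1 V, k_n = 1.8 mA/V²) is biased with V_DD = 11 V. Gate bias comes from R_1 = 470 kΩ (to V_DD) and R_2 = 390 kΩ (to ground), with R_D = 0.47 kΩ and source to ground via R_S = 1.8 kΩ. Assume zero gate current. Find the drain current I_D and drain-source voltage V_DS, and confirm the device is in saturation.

I_D ≈ 1.5 mA, V_DS ≈ 7.7 V

V_G = V_DD·R_2/(R_1+R_2) = 11×390/860 = 4.99 V.
Assume saturation: I_D = (k_n/2)(V_GS − V_t)² with V_GS = V_G − I_D·R_S = 4.99 − 1.8·I_D.
Substituting gives 2.92·I_D² − 13.6·I_D + 13.6 = 0, with roots I_D = 1.45 or 3.21 mA.
The root I_D = 3.21 mA gives V_GS = -0.788 V ≤ V_t, so take I_D = 1.45 mA.
Then V_GS = 2.37 V and V_DS = V_DD − I_D(R_D+R_S) = 11 − 1.45×2.27 = 7.7 V.
Saturation requires V_DS ≥ V_GS − V_t = 1.27 V; 7.7 ≥ 1.27 ✓.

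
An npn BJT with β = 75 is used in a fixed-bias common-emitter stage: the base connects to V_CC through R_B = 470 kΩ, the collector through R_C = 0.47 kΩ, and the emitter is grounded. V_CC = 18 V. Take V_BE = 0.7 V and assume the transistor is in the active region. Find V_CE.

V_CE ≈ 17 V

Base loop: V_CC = I_B·R_B + V_BE, so I_B = (18 − 0.7)/470 kΩ = 0.0368 mA.
In the active region I_C = β·I_B = 75 × 0.0368 = 2.76 mA.
Collector loop: V_CE = V_CC − I_C·R_C = 18 − 2.76×0.47 = 16.7 V.
Since V_CE = 16.7 V > V_CE(sat) ≈ 0.2 V, the transistor is in the active region as assumed.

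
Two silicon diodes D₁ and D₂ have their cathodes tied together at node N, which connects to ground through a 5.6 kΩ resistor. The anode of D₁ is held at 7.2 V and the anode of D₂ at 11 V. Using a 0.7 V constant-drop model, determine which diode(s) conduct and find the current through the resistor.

Only D₂ conducts; I_R ≈ 1.8 mA

Assume both conduct. Then node N would need to be at both 7.2−0.7 = 6.5 V and 11−0.7 = 10.3 V, which is impossible.
Assume only D₂ conducts: V_N = 11 − 0.7 = 10.3 V, so I_R = 10.3/5.6 = 1.84 mA.
Check D₁: its anode-to-cathode voltage is 7.2 − 10.3 = -3.1 V < 0.7 V, so it is off. The assumption is consistent.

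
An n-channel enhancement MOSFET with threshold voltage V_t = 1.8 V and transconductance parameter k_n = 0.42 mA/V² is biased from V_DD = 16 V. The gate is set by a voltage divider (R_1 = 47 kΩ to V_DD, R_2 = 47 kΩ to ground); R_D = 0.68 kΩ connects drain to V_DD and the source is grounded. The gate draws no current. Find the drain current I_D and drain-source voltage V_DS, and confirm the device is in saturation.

V_G = V_DD·R_2/(R_1+R_2) = 16×47/94 = 8 V. With the source grounded, V_GS = V_G = 8 V.
Assume saturation: I_D = (k_n/2)(V_GS − V_t)² = (0.42/2)×(8 − 1.8)² = 0.21×6.2² = 8.07 mA.
V_DS = V_DD − I_D·R_D = 16 − 8.07×0.68 = 10.5 V.
Saturation requires V_DS ≥ V_GS − V_t = 6.2 V; 10.5 ≥ 6.2 ✓.

I_D ≈ 8.1 mA, V_DS ≈ 11 V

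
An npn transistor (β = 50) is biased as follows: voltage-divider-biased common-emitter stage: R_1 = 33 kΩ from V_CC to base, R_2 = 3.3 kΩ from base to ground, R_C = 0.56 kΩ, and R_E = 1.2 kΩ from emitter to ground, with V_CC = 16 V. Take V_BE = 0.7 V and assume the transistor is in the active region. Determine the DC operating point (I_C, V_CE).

Thevenize the base divider: V_Th = V_CC·R_2/(R_1+R_2) = 16×3.3/36.3 = 1.45 V, R_Th = R_1‖R_2 = 3 kΩ.
Base-emitter loop: V_Th = I_B·R_Th + V_BE + (β+1)I_B·R_E, so I_B = (1.45 − 0.7) / (3 + 51×1.2) = 0.0118 mA.
I_C = β·I_B = 50×0.0118 = 0.588 mA, and I_E = (β+1)I_B = 0.599 mA.
V_CE = V_CC − I_C·R_C − I_E·R_E = 16 − 0.588×0.56 − 0.599×1.2 = 15 V.
V_CE = 15 V > 0.2 V confirms active-region operation.

I_C ≈ 0.59 mA, V_CE ≈ 15 V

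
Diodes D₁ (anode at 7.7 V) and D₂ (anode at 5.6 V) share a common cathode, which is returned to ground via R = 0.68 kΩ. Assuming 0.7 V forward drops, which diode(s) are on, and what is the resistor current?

Only D₁ conducts; I_R ≈ 10 mA

Assume both conduct. Then node N would need to be at both 7.7−0.7 = 7 V and 5.6−0.7 = 4.9 V, which is impossible.
Assume only D₁ conducts: V_N = 7.7 − 0.7 = 7 V, so I_R = 7/0.68 = 10.3 mA.
Check D₂: its anode-to-cathode voltage is 5.6 − 7 = -1.4 V < 0.7 V, so it is off. The assumption is consistent.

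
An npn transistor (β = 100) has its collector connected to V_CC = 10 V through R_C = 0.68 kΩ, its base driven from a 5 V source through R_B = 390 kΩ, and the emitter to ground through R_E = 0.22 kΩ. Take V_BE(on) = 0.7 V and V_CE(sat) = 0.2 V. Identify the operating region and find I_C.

Assume active. Base-emitter loop: I_B = (V_BB − V_BE)/(R_B + (β+1)R_E) = (5 − 0.7)/(390 + 101×0.22) = 0.0104 mA.
I_C = β·I_B = 100×0.0104 = 1.04 mA.
V_CE = V_CC − I_C·R_C − I_E·R_E = 10 − 1.04×0.68 − 1.05×0.22 = 9.06 V > V_CE(sat), so the active-region assumption holds.

active; I_C ≈ 1 mA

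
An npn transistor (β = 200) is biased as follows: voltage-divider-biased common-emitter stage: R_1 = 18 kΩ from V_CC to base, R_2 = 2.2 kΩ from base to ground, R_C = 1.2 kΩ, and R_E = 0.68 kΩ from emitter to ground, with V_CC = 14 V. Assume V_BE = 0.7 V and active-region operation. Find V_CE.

Thevenize the base divider: V_Th = V_CC·R_2/(R_1+R_2) = 14×2.2/20.2 = 1.52 V, R_Th = R_1‖R_2 = 1.96 kΩ.
Base-emitter loop: V_Th = I_B·R_Th + V_BE + (β+1)I_B·R_E, so I_B = (1.52 − 0.7) / (1.96 + 201×0.68) = 0.00595 mA.
I_C = β·I_B = 200×0.00595 = 1.19 mA, and I_E = (β+1)I_B = 1.2 mA.
V_CE = V_CC − I_C·R_C − I_E·R_E = 14 − 1.19×1.2 − 1.2×0.68 = 11.8 V.
V_CE = 11.8 V > 0.2 V confirms active-region operation.

V_CE ≈ 12 V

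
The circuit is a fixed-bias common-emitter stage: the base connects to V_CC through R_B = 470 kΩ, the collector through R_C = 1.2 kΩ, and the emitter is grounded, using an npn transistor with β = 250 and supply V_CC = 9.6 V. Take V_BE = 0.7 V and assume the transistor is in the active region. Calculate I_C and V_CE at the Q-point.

Base loop: V_CC = I_B·R_B + V_BE, so I_B = (9.6 − 0.7)/470 kΩ = 0.0189 mA.
In the active region I_C = β·I_B = 250 × 0.0189 = 4.73 mA.
Collector loop: V_CE = V_CC − I_C·R_C = 9.6 − 4.73×1.2 = 3.92 V.
Since V_CE = 3.92 V > V_CE(sat) ≈ 0.2 V, the transistor is in the active region as assumed.

I_C ≈ 4.7 mA, V_CE ≈ 3.9 V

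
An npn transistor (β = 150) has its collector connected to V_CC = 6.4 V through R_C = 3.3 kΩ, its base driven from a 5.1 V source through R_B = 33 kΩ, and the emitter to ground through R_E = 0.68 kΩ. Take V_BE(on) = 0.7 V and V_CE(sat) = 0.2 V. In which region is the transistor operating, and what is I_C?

saturation; I_C ≈ 1.5 mA

Assume active: I_B = (5.1 − 0.7)/(33 + 151×0.68) = 0.0324 mA, I_C = β·I_B = 4.86 mA.
Then V_CE = 6.4 − 4.86×3.3 − 4.9×0.68 = -13 V < 0.2 V — the active assumption fails.
Re-solve with V_CE = 0.2 V. KCL at the emitter: V_E/R_E = (V_BB−0.7−V_E)/R_B + (V_CC−0.2−V_E)/R_C, giving V_E = 1.12 V.
I_C = (V_CC − 0.2 − V_E)/R_C = (6.2 − 1.12)/3.3 = 1.54 mA.
Check: I_B = (4.4 − 1.12)/33 = 0.0995 mA, and β·I_B = 14.9 mA > I_C, confirming saturation.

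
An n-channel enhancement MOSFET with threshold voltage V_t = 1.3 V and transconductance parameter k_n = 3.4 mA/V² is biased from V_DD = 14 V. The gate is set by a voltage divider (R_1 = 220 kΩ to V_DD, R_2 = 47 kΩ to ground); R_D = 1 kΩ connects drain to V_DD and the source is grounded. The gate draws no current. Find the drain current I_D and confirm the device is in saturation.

I_D ≈ 2.3 mA

V_G = V_DD·R_2/(R_1+R_2) = 14×47/267 = 2.46 V. With the source grounded, V_GS = V_G = 2.46 V.
Assume saturation: I_D = (k_n/2)(V_GS − V_t)² = (3.4/2)×(2.46 − 1.3)² = 1.7×1.16² = 2.3 mA.
V_DS = V_DD − I_D·R_D = 14 − 2.3×1 = 11.7 V.
Saturation requires V_DS ≥ V_GS − V_t = 1.16 V; 11.7 ≥ 1.16 ✓.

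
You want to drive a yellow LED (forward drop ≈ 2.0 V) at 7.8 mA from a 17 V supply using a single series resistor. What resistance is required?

R ≈ 1.9 kΩ

The resistor drops V_S − V_D = 17 − 2.0 = 15 V at 7.8 mA.
R = 15 V / 7.8 mA = 1.92 kΩ.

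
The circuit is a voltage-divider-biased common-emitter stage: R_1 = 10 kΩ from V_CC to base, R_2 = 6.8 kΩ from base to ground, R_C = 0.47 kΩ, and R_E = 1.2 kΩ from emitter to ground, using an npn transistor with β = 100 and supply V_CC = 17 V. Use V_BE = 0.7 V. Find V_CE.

Thevenize the base divider: V_Th = V_CC·R_2/(R_1+R_2) = 17×6.8/16.8 = 6.88 V, R_Th = R_1‖R_2 = 4.05 kΩ.
Base-emitter loop: V_Th = I_B·R_Th + V_BE + (β+1)I_B·R_E, so I_B = (6.88 − 0.7) / (4.05 + 101×1.2) = 0.0493 mA.
I_C = β·I_B = 100×0.0493 = 4.93 mA, and I_E = (β+1)I_B = 4.98 mA.
V_CE = V_CC − I_C·R_C − I_E·R_E = 17 − 4.93×0.47 − 4.98×1.2 = 8.7 V.
V_CE = 8.7 V > 0.2 V confirms active-region operation.

V_CE ≈ 8.7 V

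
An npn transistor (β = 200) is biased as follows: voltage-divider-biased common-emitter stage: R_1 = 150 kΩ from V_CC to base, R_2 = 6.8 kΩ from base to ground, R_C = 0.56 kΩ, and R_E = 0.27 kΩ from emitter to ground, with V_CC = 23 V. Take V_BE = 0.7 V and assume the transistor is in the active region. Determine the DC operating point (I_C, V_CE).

Thevenize the base divider: V_Th = V_CC·R_2/(R_1+R_2) = 23×6.8/157 = 0.997 V, R_Th = R_1‖R_2 = 6.51 kΩ.
Base-emitter loop: V_Th = I_B·R_Th + V_BE + (β+1)I_B·R_E, so I_B = (0.997 − 0.7) / (6.51 + 201×0.27) = 0.00489 mA.
I_C = β·I_B = 200×0.00489 = 0.979 mA, and I_E = (β+1)I_B = 0.984 mA.
V_CE = V_CC − I_C·R_C − I_E·R_E = 23 − 0.979×0.56 − 0.984×0.27 = 22.2 V.
V_CE = 22.2 V > 0.2 V confirms active-region operation.

I_C ≈ 0.98 mA, V_CE ≈ 22 V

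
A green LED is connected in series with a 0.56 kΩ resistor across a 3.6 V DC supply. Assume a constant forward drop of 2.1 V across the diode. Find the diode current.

I ≈ 2.7 mA

KVL around the loop: 3.6 = V_D + I·R = 2.1 + I × 0.56 kΩ.
So I = (3.6 − 2.1) / 0.56 kΩ = 1.5 / 0.56 = 2.68 mA.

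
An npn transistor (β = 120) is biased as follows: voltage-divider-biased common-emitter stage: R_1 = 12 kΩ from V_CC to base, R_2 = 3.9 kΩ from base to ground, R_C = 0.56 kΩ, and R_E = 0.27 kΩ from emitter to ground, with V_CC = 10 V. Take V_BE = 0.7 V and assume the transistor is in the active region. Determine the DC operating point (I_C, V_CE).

I_C ≈ 5.9 mA, V_CE ≈ 5.1 V

Thevenize the base divider: V_Th = V_CC·R_2/(R_1+R_2) = 10×3.9/15.9 = 2.45 V, R_Th = R_1‖R_2 = 2.94 kΩ.
Base-emitter loop: V_Th = I_B·R_Th + V_BE + (β+1)I_B·R_E, so I_B = (2.45 − 0.7) / (2.94 + 121×0.27) = 0.0492 mA.
I_C = β·I_B = 120×0.0492 = 5.91 mA, and I_E = (β+1)I_B = 5.96 mA.
V_CE = V_CC − I_C·R_C − I_E·R_E = 10 − 5.91×0.56 − 5.96×0.27 = 5.08 V.
V_CE = 5.08 V > 0.2 V confirms active-region operation.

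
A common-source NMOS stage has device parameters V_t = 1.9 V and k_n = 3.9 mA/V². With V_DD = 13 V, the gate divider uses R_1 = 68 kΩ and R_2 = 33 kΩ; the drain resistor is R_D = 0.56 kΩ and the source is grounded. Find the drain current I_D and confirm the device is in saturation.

I_D ≈ 11 mA

V_G = V_DD·R_2/(R_1+R_2) = 13×33/101 = 4.25 V. With the source grounded, V_GS = V_G = 4.25 V.
Assume saturation: I_D = (k_n/2)(V_GS − V_t)² = (3.9/2)×(4.25 − 1.9)² = 1.95×2.35² = 10.7 mA.
V_DS = V_DD − I_D·R_D = 13 − 10.7×0.56 = 6.98 V.
Saturation requires V_DS ≥ V_GS − V_t = 2.35 V; 6.98 ≥ 2.35 ✓.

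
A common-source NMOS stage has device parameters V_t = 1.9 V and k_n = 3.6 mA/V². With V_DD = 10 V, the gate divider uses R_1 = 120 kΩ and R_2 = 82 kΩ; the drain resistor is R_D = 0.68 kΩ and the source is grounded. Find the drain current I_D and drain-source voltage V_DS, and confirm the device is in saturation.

I_D ≈ 8.4 mA, V_DS ≈ 4.3 V

V_G = V_DD·R_2/(R_1+R_2) = 10×82/202 = 4.06 V. With the source grounded, V_GS = V_G = 4.06 V.
Assume saturation: I_D = (k_n/2)(V_GS − V_t)² = (3.6/2)×(4.06 − 1.9)² = 1.8×2.16² = 8.39 mA.
V_DS = V_DD − I_D·R_D = 10 − 8.39×0.68 = 4.29 V.
Saturation requires V_DS ≥ V_GS − V_t = 2.16 V; 4.29 ≥ 2.16 ✓.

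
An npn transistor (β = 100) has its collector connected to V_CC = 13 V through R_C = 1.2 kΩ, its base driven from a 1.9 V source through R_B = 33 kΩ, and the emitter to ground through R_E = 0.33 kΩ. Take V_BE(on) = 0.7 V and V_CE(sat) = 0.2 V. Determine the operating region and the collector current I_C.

active; I_C ≈ 1.8 mA

Assume active. Base-emitter loop: I_B = (V_BB − V_BE)/(R_B + (β+1)R_E) = (1.9 − 0.7)/(33 + 101×0.33) = 0.0181 mA.
I_C = β·I_B = 100×0.0181 = 1.81 mA.
V_CE = V_CC − I_C·R_C − I_E·R_E = 13 − 1.81×1.2 − 1.83×0.33 = 10.2 V > V_CE(sat), so the active-region assumption holds.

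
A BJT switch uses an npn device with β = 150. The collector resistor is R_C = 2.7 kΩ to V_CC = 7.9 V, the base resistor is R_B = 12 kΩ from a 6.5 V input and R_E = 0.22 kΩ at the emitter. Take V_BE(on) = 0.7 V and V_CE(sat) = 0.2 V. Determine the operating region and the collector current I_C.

Assume active: I_B = (6.5 − 0.7)/(12 + 151×0.22) = 0.128 mA, I_C = β·I_B = 19.2 mA.
Then V_CE = 7.9 − 19.2×2.7 − 19.4×0.22 = -48.3 V < 0.2 V — the active assumption fails.
Re-solve with V_CE = 0.2 V. KCL at the emitter: V_E/R_E = (V_BB−0.7−V_E)/R_B + (V_CC−0.2−V_E)/R_C, giving V_E = 0.667 V.
I_C = (V_CC − 0.2 − V_E)/R_C = (7.7 − 0.667)/2.7 = 2.6 mA.
Check: I_B = (5.8 − 0.667)/12 = 0.428 mA, and β·I_B = 64.2 mA > I_C, confirming saturation.

saturation; I_C ≈ 2.6 mA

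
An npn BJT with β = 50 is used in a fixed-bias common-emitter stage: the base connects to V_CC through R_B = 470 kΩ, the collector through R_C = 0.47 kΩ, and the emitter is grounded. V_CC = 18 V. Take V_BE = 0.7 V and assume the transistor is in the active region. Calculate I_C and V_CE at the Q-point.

I_C ≈ 1.8 mA, V_CE ≈ 17 V

Base loop: V_CC = I_B·R_B + V_BE, so I_B = (18 − 0.7)/470 kΩ = 0.0368 mA.
In the active region I_C = β·I_B = 50 × 0.0368 = 1.84 mA.
Collector loop: V_CE = V_CC − I_C·R_C = 18 − 1.84×0.47 = 17.1 V.
Since V_CE = 17.1 V > V_CE(sat) ≈ 0.2 V, the transistor is in the active region as assumed.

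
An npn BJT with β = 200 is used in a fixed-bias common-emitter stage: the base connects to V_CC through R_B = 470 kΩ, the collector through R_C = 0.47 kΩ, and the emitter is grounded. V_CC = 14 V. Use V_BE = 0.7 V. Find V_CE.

V_CE ≈ 11 V

Base loop: V_CC = I_B·R_B + V_BE, so I_B = (14 − 0.7)/470 kΩ = 0.0283 mA.
In the active region I_C = β·I_B = 200 × 0.0283 = 5.66 mA.
Collector loop: V_CE = V_CC − I_C·R_C = 14 − 5.66×0.47 = 11.3 V.
Since V_CE = 11.3 V > V_CE(sat) ≈ 0.2 V, the transistor is in the active region as assumed.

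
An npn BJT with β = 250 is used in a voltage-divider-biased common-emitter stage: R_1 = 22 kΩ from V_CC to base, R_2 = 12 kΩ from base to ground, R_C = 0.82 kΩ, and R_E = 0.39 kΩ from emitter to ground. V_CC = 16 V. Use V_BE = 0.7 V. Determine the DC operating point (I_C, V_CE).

I_C ≈ 12 mA, V_CE ≈ 1.8 V

Thevenize the base divider: V_Th = V_CC·R_2/(R_1+R_2) = 16×12/34 = 5.65 V, R_Th = R_1‖R_2 = 7.76 kΩ.
Base-emitter loop: V_Th = I_B·R_Th + V_BE + (β+1)I_B·R_E, so I_B = (5.65 − 0.7) / (7.76 + 251×0.39) = 0.0468 mA.
I_C = β·I_B = 250×0.0468 = 11.7 mA, and I_E = (β+1)I_B = 11.8 mA.
V_CE = V_CC − I_C·R_C − I_E·R_E = 16 − 11.7×0.82 − 11.8×0.39 = 1.82 V.
V_CE = 1.82 V > 0.2 V confirms active-region operation.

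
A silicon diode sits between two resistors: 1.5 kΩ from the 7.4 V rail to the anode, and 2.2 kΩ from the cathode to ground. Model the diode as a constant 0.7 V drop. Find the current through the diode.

The two resistors are in series with the diode, so KVL gives 7.4 = I·1.5 + 0.7 + I·2.2.
I = (7.4 − 0.7) / (1.5 + 2.2) kΩ = 6.7 / 3.7 = 1.81 mA.

I ≈ 1.8 mA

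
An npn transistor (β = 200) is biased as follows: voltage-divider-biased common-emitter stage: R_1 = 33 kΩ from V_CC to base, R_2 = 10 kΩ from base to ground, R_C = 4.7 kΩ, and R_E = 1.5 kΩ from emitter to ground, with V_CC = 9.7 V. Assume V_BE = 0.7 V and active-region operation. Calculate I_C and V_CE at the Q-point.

Thevenize the base divider: V_Th = V_CC·R_2/(R_1+R_2) = 9.7×10/43 = 2.26 V, R_Th = R_1‖R_2 = 7.67 kΩ.
Base-emitter loop: V_Th = I_B·R_Th + V_BE + (β+1)I_B·R_E, so I_B = (2.26 − 0.7) / (7.67 + 201×1.5) = 0.00503 mA.
I_C = β·I_B = 200×0.00503 = 1.01 mA, and I_E = (β+1)I_B = 1.01 mA.
V_CE = V_CC − I_C·R_C − I_E·R_E = 9.7 − 1.01×4.7 − 1.01×1.5 = 3.45 V.
V_CE = 3.45 V > 0.2 V confirms active-region operation.

I_C ≈ 1 mA, V_CE ≈ 3.5 V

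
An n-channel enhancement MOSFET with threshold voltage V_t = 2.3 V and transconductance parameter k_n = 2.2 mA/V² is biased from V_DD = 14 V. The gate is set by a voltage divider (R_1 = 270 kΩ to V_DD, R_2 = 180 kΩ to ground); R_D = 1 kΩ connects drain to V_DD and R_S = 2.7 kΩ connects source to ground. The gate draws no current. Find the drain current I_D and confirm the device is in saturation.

V_G = V_DD·R_2/(R_1+R_2) = 14×180/450 = 5.6 V.
Assume saturation: I_D = (k_n/2)(V_GS − V_t)² with V_GS = V_G − I_D·R_S = 5.6 − 2.7·I_D.
Substituting gives 8.02·I_D² − 20.6·I_D + 12 = 0, with roots I_D = 0.889 or 1.68 mA.
The root I_D = 1.68 mA gives V_GS = 1.06 V ≤ V_t, so take I_D = 0.889 mA.
Then V_GS = 3.2 V and V_DS = V_DD − I_D(R_D+R_S) = 14 − 0.889×3.7 = 10.7 V.
Saturation requires V_DS ≥ V_GS − V_t = 0.899 V; 10.7 ≥ 0.899 ✓.

I_D ≈ 0.89 mA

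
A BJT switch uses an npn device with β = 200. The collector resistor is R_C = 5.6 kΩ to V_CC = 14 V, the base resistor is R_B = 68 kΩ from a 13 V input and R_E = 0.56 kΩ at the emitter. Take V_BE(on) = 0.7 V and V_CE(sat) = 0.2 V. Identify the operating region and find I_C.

Assume active: I_B = (13 − 0.7)/(68 + 201×0.56) = 0.0681 mA, I_C = β·I_B = 13.6 mA.
Then V_CE = 14 − 13.6×5.6 − 13.7×0.56 = -70 V < 0.2 V — the active assumption fails.
Re-solve with V_CE = 0.2 V. KCL at the emitter: V_E/R_E = (V_BB−0.7−V_E)/R_B + (V_CC−0.2−V_E)/R_C, giving V_E = 1.34 V.
I_C = (V_CC − 0.2 − V_E)/R_C = (13.8 − 1.34)/5.6 = 2.23 mA.
Check: I_B = (12.3 − 1.34)/68 = 0.161 mA, and β·I_B = 32.2 mA > I_C, confirming saturation.

saturation; I_C ≈ 2.2 mA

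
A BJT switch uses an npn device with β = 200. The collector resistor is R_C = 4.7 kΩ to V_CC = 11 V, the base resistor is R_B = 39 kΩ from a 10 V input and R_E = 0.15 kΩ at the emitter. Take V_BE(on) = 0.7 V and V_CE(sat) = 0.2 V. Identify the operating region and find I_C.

saturation; I_C ≈ 2.2 mA

Assume active: I_B = (10 − 0.7)/(39 + 201×0.15) = 0.134 mA, I_C = β·I_B = 26.9 mA.
Then V_CE = 11 − 26.9×4.7 − 27×0.15 = -119 V < 0.2 V — the active assumption fails.
Re-solve with V_CE = 0.2 V. KCL at the emitter: V_E/R_E = (V_BB−0.7−V_E)/R_B + (V_CC−0.2−V_E)/R_C, giving V_E = 0.367 V.
I_C = (V_CC − 0.2 − V_E)/R_C = (10.8 − 0.367)/4.7 = 2.22 mA.
Check: I_B = (9.3 − 0.367)/39 = 0.229 mA, and β·I_B = 45.8 mA > I_C, confirming saturation.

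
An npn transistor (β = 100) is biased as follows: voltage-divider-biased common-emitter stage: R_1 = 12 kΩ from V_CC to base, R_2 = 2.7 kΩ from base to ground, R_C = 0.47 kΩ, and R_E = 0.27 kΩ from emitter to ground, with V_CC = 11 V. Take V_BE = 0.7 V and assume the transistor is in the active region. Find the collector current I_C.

Thevenize the base divider: V_Th = V_CC·R_2/(R_1+R_2) = 11×2.7/14.7 = 2.02 V, R_Th = R_1‖R_2 = 2.2 kΩ.
Base-emitter loop: V_Th = I_B·R_Th + V_BE + (β+1)I_B·R_E, so I_B = (2.02 − 0.7) / (2.2 + 101×0.27) = 0.0448 mA.
I_C = β·I_B = 100×0.0448 = 4.48 mA, and I_E = (β+1)I_B = 4.52 mA.
V_CE = V_CC − I_C·R_C − I_E·R_E = 11 − 4.48×0.47 − 4.52×0.27 = 7.67 V.
V_CE = 7.67 V > 0.2 V confirms active-region operation.

I_C ≈ 4.5 mA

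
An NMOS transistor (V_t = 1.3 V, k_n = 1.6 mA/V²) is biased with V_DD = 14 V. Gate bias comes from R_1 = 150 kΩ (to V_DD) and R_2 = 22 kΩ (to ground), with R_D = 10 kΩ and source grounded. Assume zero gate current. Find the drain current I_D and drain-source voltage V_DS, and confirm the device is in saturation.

I_D ≈ 0.19 mA, V_DS ≈ 12 V

V_G = V_DD·R_2/(R_1+R_2) = 14×22/172 = 1.79 V. With the source grounded, V_GS = V_G = 1.79 V.
Assume saturation: I_D = (k_n/2)(V_GS − V_t)² = (1.6/2)×(1.79 − 1.3)² = 0.8×0.491² = 0.193 mA.
V_DS = V_DD − I_D·R_D = 14 − 0.193×10 = 12.1 V.
Saturation requires V_DS ≥ V_GS − V_t = 0.491 V; 12.1 ≥ 0.491 ✓.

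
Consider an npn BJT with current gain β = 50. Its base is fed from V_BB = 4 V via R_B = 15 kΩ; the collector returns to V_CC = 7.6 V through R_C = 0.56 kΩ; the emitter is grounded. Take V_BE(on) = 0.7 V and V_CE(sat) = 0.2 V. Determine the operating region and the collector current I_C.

active; I_C ≈ 11 mA

Assume active. Base-emitter loop: I_B = (V_BB − V_BE)/R_B = (4 − 0.7)/15 = 0.22 mA.
I_C = β·I_B = 50×0.22 = 11 mA.
V_CE = V_CC − I_C·R_C = 7.6 − 11×0.56 = 1.44 V > V_CE(sat), so the active-region assumption holds.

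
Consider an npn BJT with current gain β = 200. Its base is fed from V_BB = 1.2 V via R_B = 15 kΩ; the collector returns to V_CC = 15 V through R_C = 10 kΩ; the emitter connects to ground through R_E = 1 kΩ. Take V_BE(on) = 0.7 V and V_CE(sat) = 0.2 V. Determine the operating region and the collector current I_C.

Assume active. Base-emitter loop: I_B = (V_BB − V_BE)/(R_B + (β+1)R_E) = (1.2 − 0.7)/(15 + 201×1) = 0.00231 mA.
I_C = β·I_B = 200×0.00231 = 0.463 mA.
V_CE = V_CC − I_C·R_C − I_E·R_E = 15 − 0.463×10 − 0.465×1 = 9.91 V > V_CE(sat), so the active-region assumption holds.

active; I_C ≈ 0.46 mA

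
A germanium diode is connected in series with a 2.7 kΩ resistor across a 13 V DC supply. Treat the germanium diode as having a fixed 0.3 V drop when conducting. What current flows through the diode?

KVL around the loop: 13 = V_D + I·R = 0.3 + I × 2.7 kΩ.
So I = (13 − 0.3) / 2.7 kΩ = 12.7 / 2.7 = 4.7 mA.

I ≈ 4.7 mA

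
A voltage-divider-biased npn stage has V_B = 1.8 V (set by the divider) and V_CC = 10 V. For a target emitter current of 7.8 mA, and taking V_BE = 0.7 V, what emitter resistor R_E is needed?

R_E ≈ 0.14 kΩ

V_E = V_B − V_BE = 1.8 − 0.7 = 1.1 V.
R_E = V_E / I_E = 1.1 / 7.8 = 0.141 kΩ.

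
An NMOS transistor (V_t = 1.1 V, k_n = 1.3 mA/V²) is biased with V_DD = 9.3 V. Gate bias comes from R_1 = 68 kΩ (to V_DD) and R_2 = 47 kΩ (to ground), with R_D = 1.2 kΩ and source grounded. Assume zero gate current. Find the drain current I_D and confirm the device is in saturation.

I_D ≈ 4.7 mA

V_G = V_DD·R_2/(R_1+R_2) = 9.3×47/115 = 3.8 V. With the source grounded, V_GS = V_G = 3.8 V.
Assume saturation: I_D = (k_n/2)(V_GS − V_t)² = (1.3/2)×(3.8 − 1.1)² = 0.65×2.7² = 4.74 mA.
V_DS = V_DD − I_D·R_D = 9.3 − 4.74×1.2 = 3.61 V.
Saturation requires V_DS ≥ V_GS − V_t = 2.7 V; 3.61 ≥ 2.7 ✓.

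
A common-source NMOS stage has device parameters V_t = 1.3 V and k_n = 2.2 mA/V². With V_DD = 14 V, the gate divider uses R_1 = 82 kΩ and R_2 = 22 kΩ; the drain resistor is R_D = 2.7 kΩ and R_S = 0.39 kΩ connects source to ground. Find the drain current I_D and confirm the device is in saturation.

V_G = V_DD·R_2/(R_1+R_2) = 14×22/104 = 2.96 V.
Assume saturation: I_D = (k_n/2)(V_GS − V_t)² with V_GS = V_G − I_D·R_S = 2.96 − 0.39·I_D.
Substituting gives 0.167·I_D² − 2.43·I_D + 3.04 = 0, with roots I_D = 1.38 or 13.1 mA.
The root I_D = 13.1 mA gives V_GS = -2.15 V ≤ V_t, so take I_D = 1.38 mA.
Then V_GS = 2.42 V and V_DS = V_DD − I_D(R_D+R_S) = 14 − 1.38×3.09 = 9.72 V.
Saturation requires V_DS ≥ V_GS − V_t = 1.12 V; 9.72 ≥ 1.12 ✓.

I_D ≈ 1.4 mA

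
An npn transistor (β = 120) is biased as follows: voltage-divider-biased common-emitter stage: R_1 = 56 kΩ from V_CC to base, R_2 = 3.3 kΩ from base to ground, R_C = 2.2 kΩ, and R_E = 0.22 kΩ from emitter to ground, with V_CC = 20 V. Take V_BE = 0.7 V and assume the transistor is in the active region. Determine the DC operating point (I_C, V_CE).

I_C ≈ 1.7 mA, V_CE ≈ 16 V

Thevenize the base divider: V_Th = V_CC·R_2/(R_1+R_2) = 20×3.3/59.3 = 1.11 V, R_Th = R_1‖R_2 = 3.12 kΩ.
Base-emitter loop: V_Th = I_B·R_Th + V_BE + (β+1)I_B·R_E, so I_B = (1.11 − 0.7) / (3.12 + 121×0.22) = 0.0139 mA.
I_C = β·I_B = 120×0.0139 = 1.67 mA, and I_E = (β+1)I_B = 1.68 mA.
V_CE = V_CC − I_C·R_C − I_E·R_E = 20 − 1.67×2.2 − 1.68×0.22 = 16 V.
V_CE = 16 V > 0.2 V confirms active-region operation.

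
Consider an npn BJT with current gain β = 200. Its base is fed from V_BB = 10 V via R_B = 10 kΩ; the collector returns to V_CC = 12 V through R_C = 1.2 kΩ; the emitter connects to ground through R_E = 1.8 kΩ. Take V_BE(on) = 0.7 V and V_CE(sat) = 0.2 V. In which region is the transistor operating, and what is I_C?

Assume active: I_B = (10 − 0.7)/(10 + 201×1.8) = 0.025 mA, I_C = β·I_B = 5 mA.
Then V_CE = 12 − 5×1.2 − 5.03×1.8 = -3.05 V < 0.2 V — the active assumption fails.
Re-solve with V_CE = 0.2 V. KCL at the emitter: V_E/R_E = (V_BB−0.7−V_E)/R_B + (V_CC−0.2−V_E)/R_C, giving V_E = 7.23 V.
I_C = (V_CC − 0.2 − V_E)/R_C = (11.8 − 7.23)/1.2 = 3.81 mA.
Check: I_B = (9.3 − 7.23)/10 = 0.207 mA, and β·I_B = 41.4 mA > I_C, confirming saturation.

saturation; I_C ≈ 3.8 mA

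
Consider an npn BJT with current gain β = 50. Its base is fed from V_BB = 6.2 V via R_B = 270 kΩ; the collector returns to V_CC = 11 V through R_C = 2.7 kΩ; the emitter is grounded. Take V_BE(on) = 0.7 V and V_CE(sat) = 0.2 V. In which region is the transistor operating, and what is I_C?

active; I_C ≈ 1 mA

Assume active. Base-emitter loop: I_B = (V_BB − V_BE)/R_B = (6.2 − 0.7)/270 = 0.0204 mA.
I_C = β·I_B = 50×0.0204 = 1.02 mA.
V_CE = V_CC − I_C·R_C = 11 − 1.02×2.7 = 8.25 V > V_CE(sat), so the active-region assumption holds.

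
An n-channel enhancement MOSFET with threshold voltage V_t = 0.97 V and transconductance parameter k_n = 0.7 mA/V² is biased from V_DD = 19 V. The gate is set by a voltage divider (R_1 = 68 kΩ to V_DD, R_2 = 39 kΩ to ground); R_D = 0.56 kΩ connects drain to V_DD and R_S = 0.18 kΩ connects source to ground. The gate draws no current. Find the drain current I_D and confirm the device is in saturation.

I_D ≈ 7.5 mA

V_G = V_DD·R_2/(R_1+R_2) = 19×39/107 = 6.93 V.
Assume saturation: I_D = (k_n/2)(V_GS − V_t)² with V_GS = V_G − I_D·R_S = 6.93 − 0.18·I_D.
Substituting gives 0.0113·I_D² − 1.75·I_D + 12.4 = 0, with roots I_D = 7.45 or 147 mA.
The root I_D = 147 mA gives V_GS = -19.5 V ≤ V_t, so take I_D = 7.45 mA.
Then V_GS = 5.58 V and V_DS = V_DD − I_D(R_D+R_S) = 19 − 7.45×0.74 = 13.5 V.
Saturation requires V_DS ≥ V_GS − V_t = 4.61 V; 13.5 ≥ 4.61 ✓.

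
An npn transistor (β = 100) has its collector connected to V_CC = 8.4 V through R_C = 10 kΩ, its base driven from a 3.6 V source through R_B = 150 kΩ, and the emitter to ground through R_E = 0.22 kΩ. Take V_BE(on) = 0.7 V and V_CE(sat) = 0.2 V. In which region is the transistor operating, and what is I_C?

saturation; I_C ≈ 0.8 mA

Assume active: I_B = (3.6 − 0.7)/(150 + 101×0.22) = 0.0168 mA, I_C = β·I_B = 1.68 mA.
Then V_CE = 8.4 − 1.68×10 − 1.7×0.22 = -8.81 V < 0.2 V — the active assumption fails.
Re-solve with V_CE = 0.2 V. KCL at the emitter: V_E/R_E = (V_BB−0.7−V_E)/R_B + (V_CC−0.2−V_E)/R_C, giving V_E = 0.18 V.
I_C = (V_CC − 0.2 − V_E)/R_C = (8.2 − 0.18)/10 = 0.802 mA.
Check: I_B = (2.9 − 0.18)/150 = 0.0181 mA, and β·I_B = 1.81 mA > I_C, confirming saturation.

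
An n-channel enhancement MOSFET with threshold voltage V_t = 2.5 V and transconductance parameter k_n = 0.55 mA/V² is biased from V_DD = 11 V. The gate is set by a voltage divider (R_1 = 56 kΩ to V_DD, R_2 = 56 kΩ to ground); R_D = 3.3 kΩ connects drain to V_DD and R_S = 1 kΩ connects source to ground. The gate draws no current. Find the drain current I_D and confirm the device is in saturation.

I_D ≈ 1 mA

V_G = V_DD·R_2/(R_1+R_2) = 11×56/112 = 5.5 V.
Assume saturation: I_D = (k_n/2)(V_GS − V_t)² with V_GS = V_G − I_D·R_S = 5.5 − 1·I_D.
Substituting gives 0.275·I_D² − 2.65·I_D + 2.48 = 0, with roots I_D = 1.05 or 8.59 mA.
The root I_D = 8.59 mA gives V_GS = -3.09 V ≤ V_t, so take I_D = 1.05 mA.
Then V_GS = 4.45 V and V_DS = V_DD − I_D(R_D+R_S) = 11 − 1.05×4.3 = 6.49 V.
Saturation requires V_DS ≥ V_GS − V_t = 1.95 V; 6.49 ≥ 1.95 ✓.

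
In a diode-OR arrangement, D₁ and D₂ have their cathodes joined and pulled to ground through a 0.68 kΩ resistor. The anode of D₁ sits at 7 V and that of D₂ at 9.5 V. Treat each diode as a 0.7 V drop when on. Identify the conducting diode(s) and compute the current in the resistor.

Assume both conduct. Then node N would need to be at both 7−0.7 = 6.3 V and 9.5−0.7 = 8.8 V, which is impossible.
Assume only D₂ conducts: V_N = 9.5 − 0.7 = 8.8 V, so I_R = 8.8/0.68 = 12.9 mA.
Check D₁: its anode-to-cathode voltage is 7 − 8.8 = -1.8 V < 0.7 V, so it is off. The assumption is consistent.

Only D₂ conducts; I_R ≈ 13 mA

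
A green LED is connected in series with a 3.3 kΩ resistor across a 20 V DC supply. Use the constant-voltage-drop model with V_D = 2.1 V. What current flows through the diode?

I ≈ 5.4 mA

KVL around the loop: 20 = V_D + I·R = 2.1 + I × 3.3 kΩ.
So I = (20 − 2.1) / 3.3 kΩ = 17.9 / 3.3 = 5.42 mA.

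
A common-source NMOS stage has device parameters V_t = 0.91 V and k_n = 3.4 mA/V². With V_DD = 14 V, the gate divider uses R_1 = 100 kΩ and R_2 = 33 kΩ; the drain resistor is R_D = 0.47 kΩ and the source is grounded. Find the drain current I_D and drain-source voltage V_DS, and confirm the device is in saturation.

I_D ≈ 11 mA, V_DS ≈ 8.7 V

V_G = V_DD·R_2/(R_1+R_2) = 14×33/133 = 3.47 V. With the source grounded, V_GS = V_G = 3.47 V.
Assume saturation: I_D = (k_n/2)(V_GS − V_t)² = (3.4/2)×(3.47 − 0.91)² = 1.7×2.56² = 11.2 mA.
V_DS = V_DD − I_D·R_D = 14 − 11.2×0.47 = 8.75 V.
Saturation requires V_DS ≥ V_GS − V_t = 2.56 V; 8.75 ≥ 2.56 ✓.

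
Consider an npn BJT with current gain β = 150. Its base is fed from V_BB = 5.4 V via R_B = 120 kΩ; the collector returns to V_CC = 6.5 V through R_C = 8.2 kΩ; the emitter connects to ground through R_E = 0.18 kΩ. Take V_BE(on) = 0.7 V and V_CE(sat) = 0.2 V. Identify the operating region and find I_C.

saturation; I_C ≈ 0.75 mA

Assume active: I_B = (5.4 − 0.7)/(120 + 151×0.18) = 0.0319 mA, I_C = β·I_B = 4.79 mA.
Then V_CE = 6.5 − 4.79×8.2 − 4.82×0.18 = -33.6 V < 0.2 V — the active assumption fails.
Re-solve with V_CE = 0.2 V. KCL at the emitter: V_E/R_E = (V_BB−0.7−V_E)/R_B + (V_CC−0.2−V_E)/R_C, giving V_E = 0.142 V.
I_C = (V_CC − 0.2 − V_E)/R_C = (6.3 − 0.142)/8.2 = 0.751 mA.
Check: I_B = (4.7 − 0.142)/120 = 0.038 mA, and β·I_B = 5.7 mA > I_C, confirming saturation.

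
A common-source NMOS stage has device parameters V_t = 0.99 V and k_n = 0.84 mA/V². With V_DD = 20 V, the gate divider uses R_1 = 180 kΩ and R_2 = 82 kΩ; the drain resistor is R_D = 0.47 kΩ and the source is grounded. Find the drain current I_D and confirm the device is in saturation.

V_G = V_DD·R_2/(R_1+R_2) = 20×82/262 = 6.26 V. With the source grounded, V_GS = V_G = 6.26 V.
Assume saturation: I_D = (k_n/2)(V_GS − V_t)² = (0.84/2)×(6.26 − 0.99)² = 0.42×5.27² = 11.7 mA.
V_DS = V_DD − I_D·R_D = 20 − 11.7×0.47 = 14.5 V.
Saturation requires V_DS ≥ V_GS − V_t = 5.27 V; 14.5 ≥ 5.27 ✓.

I_D ≈ 12 mA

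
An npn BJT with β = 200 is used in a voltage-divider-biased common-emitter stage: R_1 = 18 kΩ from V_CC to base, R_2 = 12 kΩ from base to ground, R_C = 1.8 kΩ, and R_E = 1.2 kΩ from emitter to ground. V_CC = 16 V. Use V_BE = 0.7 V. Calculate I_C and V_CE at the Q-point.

Thevenize the base divider: V_Th = V_CC·R_2/(R_1+R_2) = 16×12/30 = 6.4 V, R_Th = R_1‖R_2 = 7.2 kΩ.
Base-emitter loop: V_Th = I_B·R_Th + V_BE + (β+1)I_B·R_E, so I_B = (6.4 − 0.7) / (7.2 + 201×1.2) = 0.0229 mA.
I_C = β·I_B = 200×0.0229 = 4.59 mA, and I_E = (β+1)I_B = 4.61 mA.
V_CE = V_CC − I_C·R_C − I_E·R_E = 16 − 4.59×1.8 − 4.61×1.2 = 2.2 V.
V_CE = 2.2 V > 0.2 V confirms active-region operation.

I_C ≈ 4.6 mA, V_CE ≈ 2.2 V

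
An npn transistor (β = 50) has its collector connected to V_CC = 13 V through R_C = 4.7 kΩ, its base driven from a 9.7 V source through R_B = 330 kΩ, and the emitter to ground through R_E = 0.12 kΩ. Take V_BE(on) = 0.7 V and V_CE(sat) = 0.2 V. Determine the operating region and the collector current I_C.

active; I_C ≈ 1.3 mA

Assume active. Base-emitter loop: I_B = (V_BB − V_BE)/(R_B + (β+1)R_E) = (9.7 − 0.7)/(330 + 51×0.12) = 0.0268 mA.
I_C = β·I_B = 50×0.0268 = 1.34 mA.
V_CE = V_CC − I_C·R_C − I_E·R_E = 13 − 1.34×4.7 − 1.37×0.12 = 6.54 V > V_CE(sat), so the active-region assumption holds.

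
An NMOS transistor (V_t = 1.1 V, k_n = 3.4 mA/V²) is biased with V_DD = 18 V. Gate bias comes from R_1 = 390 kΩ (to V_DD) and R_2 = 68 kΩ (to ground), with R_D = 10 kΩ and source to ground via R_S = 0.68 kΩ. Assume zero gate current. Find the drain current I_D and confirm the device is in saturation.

V_G = V_DD·R_2/(R_1+R_2) = 18×68/458 = 2.67 V.
Assume saturation: I_D = (k_n/2)(V_GS − V_t)² with V_GS = V_G − I_D·R_S = 2.67 − 0.68·I_D.
Substituting gives 0.786·I_D² − 4.64·I_D + 4.2 = 0, with roots I_D = 1.12 or 4.78 mA.
The root I_D = 4.78 mA gives V_GS = -0.576 V ≤ V_t, so take I_D = 1.12 mA.
Then V_GS = 1.91 V and V_DS = V_DD − I_D(R_D+R_S) = 18 − 1.12×10.7 = 6.05 V.
Saturation requires V_DS ≥ V_GS − V_t = 0.811 V; 6.05 ≥ 0.811 ✓.

I_D ≈ 1.1 mA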